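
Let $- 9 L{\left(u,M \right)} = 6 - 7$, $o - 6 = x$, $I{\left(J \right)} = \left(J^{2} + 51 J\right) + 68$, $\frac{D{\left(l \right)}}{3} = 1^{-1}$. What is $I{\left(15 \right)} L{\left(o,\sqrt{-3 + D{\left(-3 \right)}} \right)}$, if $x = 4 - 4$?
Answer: $\frac{1058}{9} \approx 117.56$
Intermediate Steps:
$D{\left(l \right)} = 3$ ($D{\left(l \right)} = \frac{3}{1} = 3 \cdot 1 = 3$)
$x = 0$ ($x = 4 - 4 = 0$)
$I{\left(J \right)} = 68 + J^{2} + 51 J$
$o = 6$ ($o = 6 + 0 = 6$)
$L{\left(u,M \right)} = \frac{1}{9}$ ($L{\left(u,M \right)} = - \frac{6 - 7}{9} = \left(- \frac{1}{9}\right) \left(-1\right) = \frac{1}{9}$)
$I{\left(15 \right)} L{\left(o,\sqrt{-3 + D{\left(-3 \right)}} \right)} = \left(68 + 15^{2} + 51 \cdot 15\right) \frac{1}{9} = \left(68 + 225 + 765\right) \frac{1}{9} = 1058 \cdot \frac{1}{9} = \frac{1058}{9}$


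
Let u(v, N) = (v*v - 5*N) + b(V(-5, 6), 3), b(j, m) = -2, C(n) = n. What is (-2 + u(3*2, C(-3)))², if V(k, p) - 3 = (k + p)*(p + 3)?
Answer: 2209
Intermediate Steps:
V(k, p) = 3 + (3 + p)*(k + p) (V(k, p) = 3 + (k + p)*(p + 3) = 3 + (k + p)*(3 + p) = 3 + (3 + p)*(k + p))
u(v, N) = -2 + v² - 5*N (u(v, N) = (v*v - 5*N) - 2 = (v² - 5*N) - 2 = -2 + v² - 5*N)
(-2 + u(3*2, C(-3)))² = (-2 + (-2 + (3*2)² - 5*(-3)))² = (-2 + (-2 + 6² + 15))² = (-2 + (-2 + 36 + 15))² = (-2 + 49)² = 47² = 2209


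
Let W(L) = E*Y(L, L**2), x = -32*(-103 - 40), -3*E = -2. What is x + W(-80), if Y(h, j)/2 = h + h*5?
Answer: 3936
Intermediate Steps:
Y(h, j) = 12*h (Y(h, j) = 2*(h + h*5) = 2*(h + 5*h) = 2*(6*h) = 12*h)
E = 2/3 (E = -1/3*(-2) = 2/3 ≈ 0.66667)
x = 4576 (x = -32*(-143) = 4576)
W(L) = 8*L (W(L) = 2*(12*L)/3 = 8*L)
x + W(-80) = 4576 + 8*(-80) = 4576 - 640 = 3936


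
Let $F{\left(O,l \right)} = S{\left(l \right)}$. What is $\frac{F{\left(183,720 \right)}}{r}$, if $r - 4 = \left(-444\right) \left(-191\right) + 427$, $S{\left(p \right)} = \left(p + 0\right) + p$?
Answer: $\frac{288}{17047} \approx 0.016894$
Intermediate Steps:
$S{\left(p \right)} = 2 p$ ($S{\left(p \right)} = p + p = 2 p$)
$F{\left(O,l \right)} = 2 l$
$r = 85235$ ($r = 4 + \left(\left(-444\right) \left(-191\right) + 427\right) = 4 + \left(84804 + 427\right) = 4 + 85231 = 85235$)
$\frac{F{\left(183,720 \right)}}{r} = \frac{2 \cdot 720}{85235} = 1440 \cdot \frac{1}{85235} = \frac{288}{17047}$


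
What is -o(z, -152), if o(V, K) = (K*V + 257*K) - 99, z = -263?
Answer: -813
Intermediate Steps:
o(V, K) = -99 + 257*K + K*V (o(V, K) = (257*K + K*V) - 99 = -99 + 257*K + K*V)
-o(z, -152) = -(-99 + 257*(-152) - 152*(-263)) = -(-99 - 39064 + 39976) = -1*813 = -813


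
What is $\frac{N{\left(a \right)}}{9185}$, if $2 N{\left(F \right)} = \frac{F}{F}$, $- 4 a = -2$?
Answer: $\frac{1}{18370} \approx 5.4437 \cdot 10^{-5}$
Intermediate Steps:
$a = \frac{1}{2}$ ($a = \left(- \frac{1}{4}\right) \left(-2\right) = \frac{1}{2} \approx 0.5$)
$N{\left(F \right)} = \frac{1}{2}$ ($N{\left(F \right)} = \frac{F \frac{1}{F}}{2} = \frac{1}{2} \cdot 1 = \frac{1}{2}$)
$\frac{N{\left(a \right)}}{9185} = \frac{1}{2 \cdot 9185} = \frac{1}{2} \cdot \frac{1}{9185} = \frac{1}{18370}$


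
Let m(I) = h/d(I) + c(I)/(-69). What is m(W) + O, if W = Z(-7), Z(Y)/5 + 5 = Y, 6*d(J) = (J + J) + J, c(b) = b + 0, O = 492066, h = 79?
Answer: 339524323/690 ≈ 4.9206e+5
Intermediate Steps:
c(b) = b
d(J) = J/2 (d(J) = ((J + J) + J)/6 = (2*J + J)/6 = (3*J)/6 = J/2)
Z(Y) = -25 + 5*Y
W = -60 (W = -25 + 5*(-7) = -25 - 35 = -60)
m(I) = 158/I - I/69 (m(I) = 79/((I/2)) + I/(-69) = 79*(2/I) + I*(-1/69) = 158/I - I/69)
m(W) + O = (158/(-60) - 1/69*(-60)) + 492066 = (158*(-1/60) + 20/23) + 492066 = (-79/30 + 20/23) + 492066 = -1217/690 + 492066 = 339524323/690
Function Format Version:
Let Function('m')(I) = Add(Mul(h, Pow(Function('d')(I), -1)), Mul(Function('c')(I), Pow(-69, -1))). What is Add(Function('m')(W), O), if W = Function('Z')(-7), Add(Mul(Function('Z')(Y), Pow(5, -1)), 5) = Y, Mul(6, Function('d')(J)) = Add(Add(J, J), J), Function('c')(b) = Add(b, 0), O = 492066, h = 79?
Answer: Rational(339524323, 690) ≈ 4.9206e+5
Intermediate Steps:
Function('c')(b) = b
Function('d')(J) = Mul(Rational(1, 2), J) (Function('d')(J) = Mul(Rational(1, 6), Add(Add(J, J), J)) = Mul(Rational(1, 6), Add(Mul(2, J), J)) = Mul(Rational(1, 6), Mul(3, J)) = Mul(Rational(1, 2), J))
Function('Z')(Y) = Add(-25, Mul(5, Y))
W = -60 (W = Add(-25, Mul(5, -7)) = Add(-25, -35) = -60)
Function('m')(I) = Add(Mul(158, Pow(I, -1)), Mul(Rational(-1, 69), I)) (Function('m')(I) = Add(Mul(79, Pow(Mul(Rational(1, 2), I), -1)), Mul(I, Pow(-69, -1))) = Add(Mul(79, Mul(2, Pow(I, -1))), Mul(I, Rational(-1, 69))) = Add(Mul(158, Pow(I, -1)), Mul(Rational(-1, 69), I)))
Add(Function('m')(W), O) = Add(Add(Mul(158, Pow(-60, -1)), Mul(Rational(-1, 69), -60)), 492066) = Add(Add(Mul(158, Rational(-1, 60)), Rational(20, 23)), 492066) = Add(Add(Rational(-79, 30), Rational(20, 23)), 492066) = Add(Rational(-1217, 690), 492066) = Rational(339524323, 690)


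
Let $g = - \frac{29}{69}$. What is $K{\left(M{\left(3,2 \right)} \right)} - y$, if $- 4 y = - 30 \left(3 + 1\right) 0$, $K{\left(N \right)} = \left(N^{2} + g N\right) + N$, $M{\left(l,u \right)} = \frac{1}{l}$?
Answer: $\frac{7}{23} \approx 0.30435$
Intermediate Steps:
$g = - \frac{29}{69}$ ($g = \left(-29\right) \frac{1}{69} = - \frac{29}{69} \approx -0.42029$)
$K{\left(N \right)} = N^{2} + \frac{40 N}{69}$ ($K{\left(N \right)} = \left(N^{2} - \frac{29 N}{69}\right) + N = N^{2} + \frac{40 N}{69}$)
$y = 0$ ($y = - \frac{\left(-30\right) \left(3 + 1\right) 0}{4} = - \frac{\left(-30\right) 4 \cdot 0}{4} = - \frac{\left(-30\right) 0}{4} = \left(- \frac{1}{4}\right) 0 = 0$)
$K{\left(M{\left(3,2 \right)} \right)} - y = \frac{40 + \frac{69}{3}}{69 \cdot 3} - 0 = \frac{1}{69} \cdot \frac{1}{3} \left(40 + 69 \cdot \frac{1}{3}\right) + 0 = \frac{1}{69} \cdot \frac{1}{3} \left(40 + 23\right) + 0 = \frac{1}{69} \cdot \frac{1}{3} \cdot 63 + 0 = \frac{7}{23} + 0 = \frac{7}{23}$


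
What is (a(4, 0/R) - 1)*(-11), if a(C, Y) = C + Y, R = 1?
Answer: -33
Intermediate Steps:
(a(4, 0/R) - 1)*(-11) = ((4 + 0/1) - 1)*(-11) = ((4 + 0*1) - 1)*(-11) = ((4 + 0) - 1)*(-11) = (4 - 1)*(-11) = 3*(-11) = -33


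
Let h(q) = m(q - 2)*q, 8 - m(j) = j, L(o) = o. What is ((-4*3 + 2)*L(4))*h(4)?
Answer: -960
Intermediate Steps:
m(j) = 8 - j
h(q) = q*(10 - q) (h(q) = (8 - (q - 2))*q = (8 - (-2 + q))*q = (8 + (2 - q))*q = (10 - q)*q = q*(10 - q))
((-4*3 + 2)*L(4))*h(4) = ((-4*3 + 2)*4)*(4*(10 - 1*4)) = ((-12 + 2)*4)*(4*(10 - 4)) = (-10*4)*(4*6) = -40*24 = -960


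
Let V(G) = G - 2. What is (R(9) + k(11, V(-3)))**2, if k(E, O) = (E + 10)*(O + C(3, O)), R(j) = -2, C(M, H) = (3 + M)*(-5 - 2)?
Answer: 978121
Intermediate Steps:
C(M, H) = -21 - 7*M (C(M, H) = (3 + M)*(-7) = -21 - 7*M)
V(G) = -2 + G
k(E, O) = (-42 + O)*(10 + E) (k(E, O) = (E + 10)*(O + (-21 - 7*3)) = (10 + E)*(O + (-21 - 21)) = (10 + E)*(O - 42) = (10 + E)*(-42 + O) = (-42 + O)*(10 + E))
(R(9) + k(11, V(-3)))**2 = (-2 + (-420 - 42*11 + 10*(-2 - 3) + 11*(-2 - 3)))**2 = (-2 + (-420 - 462 + 10*(-5) + 11*(-5)))**2 = (-2 + (-420 - 462 - 50 - 55))**2 = (-2 - 987)**2 = (-989)**2 = 978121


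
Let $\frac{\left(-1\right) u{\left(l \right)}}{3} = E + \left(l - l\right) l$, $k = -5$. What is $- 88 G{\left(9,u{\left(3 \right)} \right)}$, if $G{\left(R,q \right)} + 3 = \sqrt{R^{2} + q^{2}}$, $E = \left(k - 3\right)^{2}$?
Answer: $264 - 264 \sqrt{4105} \approx -16651.0$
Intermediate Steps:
$E = 64$ ($E = \left(-5 - 3\right)^{2} = \left(-8\right)^{2} = 64$)
$u{\left(l \right)} = -192$ ($u{\left(l \right)} = - 3 \left(64 + \left(l - l\right) l\right) = - 3 \left(64 + 0 l\right) = - 3 \left(64 + 0\right) = \left(-3\right) 64 = -192$)
$G{\left(R,q \right)} = -3 + \sqrt{R^{2} + q^{2}}$
$- 88 G{\left(9,u{\left(3 \right)} \right)} = - 88 \left(-3 + \sqrt{9^{2} + \left(-192\right)^{2}}\right) = - 88 \left(-3 + \sqrt{81 + 36864}\right) = - 88 \left(-3 + \sqrt{36945}\right) = - 88 \left(-3 + 3 \sqrt{4105}\right) = 264 - 264 \sqrt{4105}$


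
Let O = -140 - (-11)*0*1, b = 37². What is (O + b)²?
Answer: 1510441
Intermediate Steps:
b = 1369
O = -140 (O = -140 - (-11)*0 = -140 - 1*0 = -140 + 0 = -140)
(O + b)² = (-140 + 1369)² = 1229² = 1510441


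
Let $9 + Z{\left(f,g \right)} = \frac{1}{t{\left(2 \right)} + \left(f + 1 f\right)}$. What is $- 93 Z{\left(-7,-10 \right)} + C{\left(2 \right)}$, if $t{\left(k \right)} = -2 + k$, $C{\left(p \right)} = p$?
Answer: $\frac{11839}{14} \approx 845.64$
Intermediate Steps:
$Z{\left(f,g \right)} = -9 + \frac{1}{2 f}$ ($Z{\left(f,g \right)} = -9 + \frac{1}{\left(-2 + 2\right) + \left(f + 1 f\right)} = -9 + \frac{1}{0 + \left(f + f\right)} = -9 + \frac{1}{0 + 2 f} = -9 + \frac{1}{2 f}$)
$- 93 Z{\left(-7,-10 \right)} + C{\left(2 \right)} = - 93 \left(-9 + \frac{1}{2 \left(-7\right)}\right) + 2 = - 93 \left(-9 + \frac{1}{2} \left(- \frac{1}{7}\right)\right) + 2 = - 93 \left(-9 - \frac{1}{14}\right) + 2 = \left(-93\right) \left(- \frac{127}{14}\right) + 2 = \frac{11811}{14} + 2 = \frac{11839}{14}$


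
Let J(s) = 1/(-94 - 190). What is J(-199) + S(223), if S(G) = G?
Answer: 63331/284 ≈ 223.00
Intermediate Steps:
J(s) = -1/284 (J(s) = 1/(-284) = -1/284)
J(-199) + S(223) = -1/284 + 223 = 63331/284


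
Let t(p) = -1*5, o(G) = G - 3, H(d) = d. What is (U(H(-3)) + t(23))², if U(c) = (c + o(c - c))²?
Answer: 961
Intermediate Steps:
o(G) = -3 + G
U(c) = (-3 + c)² (U(c) = (c + (-3 + (c - c)))² = (c + (-3 + 0))² = (c - 3)² = (-3 + c)²)
t(p) = -5
(U(H(-3)) + t(23))² = ((-3 - 3)² - 5)² = ((-6)² - 5)² = (36 - 5)² = 31² = 961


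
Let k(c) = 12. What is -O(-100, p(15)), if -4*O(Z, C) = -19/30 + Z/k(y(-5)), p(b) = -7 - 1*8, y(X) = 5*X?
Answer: -269/120 ≈ -2.2417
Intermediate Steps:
p(b) = -15 (p(b) = -7 - 8 = -15)
O(Z, C) = 19/120 - Z/48 (O(Z, C) = -(-19/30 + Z/12)/4 = 19/120 - Z/48)
-O(-100, p(15)) = -(19/120 - 1/48*(-100)) = -(19/120 + 25/12) = -1*269/120 = -269/120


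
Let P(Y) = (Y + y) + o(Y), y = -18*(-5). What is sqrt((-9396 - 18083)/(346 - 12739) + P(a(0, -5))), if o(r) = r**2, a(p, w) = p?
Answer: sqrt(19428433)/459 ≈ 9.6030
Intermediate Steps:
y = 90
P(Y) = 90 + Y + Y**2 (P(Y) = (Y + 90) + Y**2 = (90 + Y) + Y**2 = 90 + Y + Y**2)
sqrt((-9396 - 18083)/(346 - 12739) + P(a(0, -5))) = sqrt((-9396 - 18083)/(346 - 12739) + (90 + 0 + 0**2)) = sqrt(-27479/(-12393) + (90 + 0 + 0)) = sqrt(-27479*(-1/12393) + 90) = sqrt(27479/12393 + 90) = sqrt(1142849/12393) = sqrt(19428433)/459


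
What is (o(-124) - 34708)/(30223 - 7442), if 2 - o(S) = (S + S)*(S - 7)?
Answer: -67194/22781 ≈ -2.9496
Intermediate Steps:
o(S) = 2 - 2*S*(-7 + S) (o(S) = 2 - (S + S)*(S - 7) = 2 - 2*S*(-7 + S))
(o(-124) - 34708)/(30223 - 7442) = ((2 - 2*(-124)² + 14*(-124)) - 34708)/(30223 - 7442) = ((2 - 2*15376 - 1736) - 34708)/22781 = ((2 - 30752 - 1736) - 34708)*(1/22781) = (-32486 - 34708)*(1/22781) = -67194*1/22781 = -67194/22781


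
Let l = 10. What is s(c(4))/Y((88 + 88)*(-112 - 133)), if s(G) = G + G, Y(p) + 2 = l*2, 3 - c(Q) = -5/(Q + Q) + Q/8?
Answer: 25/72 ≈ 0.34722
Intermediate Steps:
c(Q) = 3 - Q/8 + 5/(2*Q) (c(Q) = 3 - (-5/(Q + Q) + Q/8) = 3 - (-5*1/(2*Q) + Q*(1/8)) = 3 - (-5/(2*Q) + Q/8) = 3 + (-Q/8 + 5/(2*Q)) = 3 - Q/8 + 5/(2*Q))
Y(p) = 18 (Y(p) = -2 + 10*2 = -2 + 20 = 18)
s(G) = 2*G
s(c(4))/Y((88 + 88)*(-112 - 133)) = (2*((1/8)*(20 - 1*4*(-24 + 4))/4))/18 = (2*((1/8)*(1/4)*(20 - 1*4*(-20))))*(1/18) = (2*((1/8)*(1/4)*(20 + 80)))*(1/18) = (2*((1/8)*(1/4)*100))*(1/18) = (2*(25/8))*(1/18) = (25/4)*(1/18) = 25/72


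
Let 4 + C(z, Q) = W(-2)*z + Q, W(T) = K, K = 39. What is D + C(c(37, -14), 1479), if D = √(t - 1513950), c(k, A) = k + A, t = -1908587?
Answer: 2372 + I*√3422537 ≈ 2372.0 + 1850.0*I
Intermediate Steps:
W(T) = 39
c(k, A) = A + k
C(z, Q) = -4 + Q + 39*z (C(z, Q) = -4 + (39*z + Q) = -4 + (Q + 39*z) = -4 + Q + 39*z)
D = I*√3422537 (D = √(-1908587 - 1513950) = √(-3422537) = I*√3422537 ≈ 1850.0*I)
D + C(c(37, -14), 1479) = I*√3422537 + (-4 + 1479 + 39*(-14 + 37)) = I*√3422537 + (-4 + 1479 + 39*23) = I*√3422537 + (-4 + 1479 + 897) = I*√3422537 + 2372 = 2372 + I*√3422537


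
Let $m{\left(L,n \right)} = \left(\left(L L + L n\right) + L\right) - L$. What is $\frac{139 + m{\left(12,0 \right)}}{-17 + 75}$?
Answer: $\frac{283}{58} \approx 4.8793$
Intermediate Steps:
$m{\left(L,n \right)} = L^{2} + L n$ ($m{\left(L,n \right)} = \left(\left(L^{2} + L n\right) + L\right) - L = \left(L + L^{2} + L n\right) - L = L^{2} + L n$)
$\frac{139 + m{\left(12,0 \right)}}{-17 + 75} = \frac{139 + 12 \left(12 + 0\right)}{-17 + 75} = \frac{139 + 12 \cdot 12}{58} = \left(139 + 144\right) \frac{1}{58} = 283 \cdot \frac{1}{58} = \frac{283}{58}$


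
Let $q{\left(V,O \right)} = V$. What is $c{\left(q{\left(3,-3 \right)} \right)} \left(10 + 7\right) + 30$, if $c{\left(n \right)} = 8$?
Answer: $166$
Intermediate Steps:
$c{\left(q{\left(3,-3 \right)} \right)} \left(10 + 7\right) + 30 = 8 \left(10 + 7\right) + 30 = 8 \cdot 17 + 30 = 136 + 30 = 166$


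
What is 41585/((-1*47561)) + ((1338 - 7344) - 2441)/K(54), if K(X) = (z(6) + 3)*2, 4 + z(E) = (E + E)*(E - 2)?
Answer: -405656757/4470734 ≈ -90.736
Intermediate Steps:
z(E) = -4 + 2*E*(-2 + E) (z(E) = -4 + (E + E)*(E - 2) = -4 + (2*E)*(-2 + E) = -4 + 2*E*(-2 + E))
K(X) = 94 (K(X) = ((-4 - 4*6 + 2*6²) + 3)*2 = ((-4 - 24 + 2*36) + 3)*2 = ((-4 - 24 + 72) + 3)*2 = (44 + 3)*2 = 47*2 = 94)
41585/((-1*47561)) + ((1338 - 7344) - 2441)/K(54) = 41585/((-1*47561)) + ((1338 - 7344) - 2441)/94 = 41585/(-47561) + (-6006 - 2441)*(1/94) = 41585*(-1/47561) - 8447*1/94 = -41585/47561 - 8447/94 = -405656757/4470734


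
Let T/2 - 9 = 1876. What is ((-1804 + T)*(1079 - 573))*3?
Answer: 2984388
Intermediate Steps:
T = 3770 (T = 18 + 2*1876 = 18 + 3752 = 3770)
((-1804 + T)*(1079 - 573))*3 = ((-1804 + 3770)*(1079 - 573))*3 = (1966*506)*3 = 994796*3 = 2984388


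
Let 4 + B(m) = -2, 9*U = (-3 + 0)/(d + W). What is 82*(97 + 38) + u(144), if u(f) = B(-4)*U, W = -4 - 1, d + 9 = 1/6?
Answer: 918798/83 ≈ 11070.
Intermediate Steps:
d = -53/6 (d = -9 + 1/6 = -53/6 ≈ -8.8333)
W = -5
U = 2/83 (U = ((-3 + 0)/(-53/6 - 5))/9 = (-3/(-83/6))/9 = (-3*(-6/83))/9 = (1/9)*(18/83) = 2/83 ≈ 0.024096)
B(m) = -6 (B(m) = -4 - 2 = -6)
u(f) = -12/83 (u(f) = -6*2/83 = -12/83)
82*(97 + 38) + u(144) = 82*(97 + 38) - 12/83 = 82*135 - 12/83 = 11070 - 12/83 = 918798/83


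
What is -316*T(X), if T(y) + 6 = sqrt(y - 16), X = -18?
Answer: 1896 - 316*I*sqrt(34) ≈ 1896.0 - 1842.6*I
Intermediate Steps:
T(y) = -6 + sqrt(-16 + y) (T(y) = -6 + sqrt(y - 16) = -6 + sqrt(-16 + y))
-316*T(X) = -316*(-6 + sqrt(-16 - 18)) = -316*(-6 + sqrt(-34)) = -316*(-6 + I*sqrt(34)) = 1896 - 316*I*sqrt(34)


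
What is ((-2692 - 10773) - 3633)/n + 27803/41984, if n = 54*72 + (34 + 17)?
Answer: -608326415/165374976 ≈ -3.6785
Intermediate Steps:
n = 3939 (n = 3888 + 51 = 3939)
((-2692 - 10773) - 3633)/n + 27803/41984 = ((-2692 - 10773) - 3633)/3939 + 27803/41984 = (-13465 - 3633)*(1/3939) + 27803*(1/41984) = -17098*1/3939 + 27803/41984 = -17098/3939 + 27803/41984 = -608326415/165374976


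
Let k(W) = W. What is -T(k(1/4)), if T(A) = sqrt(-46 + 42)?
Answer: -2*I ≈ -2.0*I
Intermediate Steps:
T(A) = 2*I (T(A) = sqrt(-4) = 2*I)
-T(k(1/4)) = -2*I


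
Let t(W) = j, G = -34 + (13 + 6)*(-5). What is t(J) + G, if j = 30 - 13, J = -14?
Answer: -112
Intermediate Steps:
G = -129 (G = -34 + 19*(-5) = -34 - 95 = -129)
j = 17
t(W) = 17
t(J) + G = 17 - 129 = -112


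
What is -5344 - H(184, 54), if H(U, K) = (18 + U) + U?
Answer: -5730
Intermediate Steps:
H(U, K) = 18 + 2*U
-5344 - H(184, 54) = -5344 - (18 + 2*184) = -5344 - (18 + 368) = -5344 - 1*386 = -5344 - 386 = -5730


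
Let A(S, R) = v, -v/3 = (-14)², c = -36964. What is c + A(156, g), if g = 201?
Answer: -37552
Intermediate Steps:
v = -588 (v = -3*(-14)² = -3*196 = -588)
A(S, R) = -588
c + A(156, g) = -36964 - 588 = -37552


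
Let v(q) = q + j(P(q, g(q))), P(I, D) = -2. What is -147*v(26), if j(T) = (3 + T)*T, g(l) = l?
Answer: -3528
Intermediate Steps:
j(T) = T*(3 + T)
v(q) = -2 + q (v(q) = q - 2*(3 - 2) = q - 2*1 = q - 2 = -2 + q)
-147*v(26) = -147*(-2 + 26) = -147*24 = -3528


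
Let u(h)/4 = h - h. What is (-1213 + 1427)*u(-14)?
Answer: 0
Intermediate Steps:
u(h) = 0 (u(h) = 4*(h - h) = 4*0 = 0)
(-1213 + 1427)*u(-14) = (-1213 + 1427)*0 = 214*0 = 0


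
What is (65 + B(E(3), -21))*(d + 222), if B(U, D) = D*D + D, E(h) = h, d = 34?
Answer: 124160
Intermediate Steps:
B(U, D) = D + D² (B(U, D) = D² + D = D + D²)
(65 + B(E(3), -21))*(d + 222) = (65 - 21*(1 - 21))*(34 + 222) = (65 - 21*(-20))*256 = (65 + 420)*256 = 485*256 = 124160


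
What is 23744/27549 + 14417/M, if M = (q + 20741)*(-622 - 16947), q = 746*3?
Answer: 9585484229011/11122028586999 ≈ 0.86185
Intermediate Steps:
q = 2238
M = -403718051 (M = (2238 + 20741)*(-622 - 16947) = 22979*(-17569) = -403718051)
23744/27549 + 14417/M = 23744/27549 + 14417/(-403718051) = 23744*(1/27549) + 14417*(-1/403718051) = 23744/27549 - 14417/403718051 = 9585484229011/11122028586999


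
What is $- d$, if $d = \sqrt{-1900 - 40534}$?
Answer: $- 7 i \sqrt{866} \approx - 206.0 i$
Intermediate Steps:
$d = 7 i \sqrt{866}$ ($d = \sqrt{-42434} = 7 i \sqrt{866} \approx 206.0 i$)
$- d = - 7 i \sqrt{866}$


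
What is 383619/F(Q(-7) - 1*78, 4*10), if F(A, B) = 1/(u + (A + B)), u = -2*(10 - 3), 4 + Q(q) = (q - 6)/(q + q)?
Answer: -295770249/14 ≈ -2.1126e+7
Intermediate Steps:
Q(q) = -4 + (-6 + q)/(2*q) (Q(q) = -4 + (q - 6)/(q + q) = -4 + (-6 + q)/((2*q)) = -4 + (-6 + q)*(1/(2*q)) = -4 + (-6 + q)/(2*q))
u = -14 (u = -2*7 = -14)
F(A, B) = 1/(-14 + A + B) (F(A, B) = 1/(-14 + (A + B)) = 1/(-14 + A + B))
383619/F(Q(-7) - 1*78, 4*10) = 383619/(1/(-14 + ((-7/2 - 3/(-7)) - 1*78) + 4*10)) = 383619/(1/(-14 + ((-7/2 - 3*(-⅐)) - 78) + 40)) = 383619/(1/(-14 + ((-7/2 + 3/7) - 78) + 40)) = 383619/(1/(-14 + (-43/14 - 78) + 40)) = 383619/(1/(-14 - 1135/14 + 40)) = 383619/(1/(-771/14)) = 383619/(-14/771) = 383619*(-771/14) = -295770249/14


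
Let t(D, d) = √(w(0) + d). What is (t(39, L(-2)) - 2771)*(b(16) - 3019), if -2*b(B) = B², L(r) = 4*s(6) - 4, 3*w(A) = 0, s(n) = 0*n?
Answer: 8720337 - 6294*I ≈ 8.7203e+6 - 6294.0*I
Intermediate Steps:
s(n) = 0
w(A) = 0 (w(A) = (⅓)*0 = 0)
L(r) = -4 (L(r) = 4*0 - 4 = 0 - 4 = -4)
b(B) = -B²/2
t(D, d) = √d (t(D, d) = √(0 + d) = √d)
(t(39, L(-2)) - 2771)*(b(16) - 3019) = (√(-4) - 2771)*(-½*16² - 3019) = (2*I - 2771)*(-½*256 - 3019) = (-2771 + 2*I)*(-128 - 3019) = (-2771 + 2*I)*(-3147) = 8720337 - 6294*I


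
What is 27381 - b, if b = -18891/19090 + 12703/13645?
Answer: 285292066379/10419322 ≈ 27381.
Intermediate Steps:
b = -610697/10419322 (b = -18891*1/19090 + 12703*(1/13645) = -18891/19090 + 12703/13645 = -610697/10419322 ≈ -0.058612)
27381 - b = 27381 - 1*(-610697/10419322) = 27381 + 610697/10419322 = 285292066379/10419322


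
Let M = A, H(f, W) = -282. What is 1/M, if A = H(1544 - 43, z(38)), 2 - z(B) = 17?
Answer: -1/282 ≈ -0.0035461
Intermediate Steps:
z(B) = -15 (z(B) = 2 - 1*17 = 2 - 17 = -15)
A = -282
M = -282
1/M = 1/(-282) = -1/282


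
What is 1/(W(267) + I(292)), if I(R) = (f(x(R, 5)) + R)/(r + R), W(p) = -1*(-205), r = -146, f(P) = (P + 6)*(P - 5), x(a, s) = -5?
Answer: 73/15106 ≈ 0.0048325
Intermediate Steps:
f(P) = (-5 + P)*(6 + P) (f(P) = (6 + P)*(-5 + P) = (-5 + P)*(6 + P))
W(p) = 205
I(R) = (-10 + R)/(-146 + R) (I(R) = ((-30 - 5 + (-5)**2) + R)/(-146 + R) = ((-30 - 5 + 25) + R)/(-146 + R) = (-10 + R)/(-146 + R))
1/(W(267) + I(292)) = 1/(205 + (-10 + 292)/(-146 + 292)) = 1/(205 + 282/146) = 1/(205 + (1/146)*282) = 1/(205 + 141/73) = 1/(15106/73) = 73/15106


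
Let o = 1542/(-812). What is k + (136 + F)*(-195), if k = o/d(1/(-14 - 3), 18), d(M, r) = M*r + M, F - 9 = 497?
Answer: -965702553/7714 ≈ -1.2519e+5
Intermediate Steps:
o = -771/406 (o = 1542*(-1/812) = -771/406 ≈ -1.8990)
F = 506 (F = 9 + 497 = 506)
d(M, r) = M + M*r
k = 13107/7714 (k = -771*(-14 - 3)/(1 + 18)/406 = -771/(406*(19/(-17))) = -771/(406*((-1/17*19))) = -771/(406*(-19/17)) = -771/406*(-17/19) = 13107/7714 ≈ 1.6991)
k + (136 + F)*(-195) = 13107/7714 + (136 + 506)*(-195) = 13107/7714 + 642*(-195) = 13107/7714 - 125190 = -965702553/7714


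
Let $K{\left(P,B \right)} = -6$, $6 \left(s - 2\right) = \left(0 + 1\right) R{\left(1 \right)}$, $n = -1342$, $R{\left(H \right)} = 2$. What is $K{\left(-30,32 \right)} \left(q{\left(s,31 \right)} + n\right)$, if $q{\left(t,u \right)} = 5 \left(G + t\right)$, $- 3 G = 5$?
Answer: $8032$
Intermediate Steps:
$G = - \frac{5}{3}$ ($G = \left(- \frac{1}{3}\right) 5 = - \frac{5}{3} \approx -1.6667$)
$s = \frac{7}{3}$ ($s = 2 + \frac{\left(0 + 1\right) 2}{6} = 2 + \frac{1 \cdot 2}{6} = 2 + \frac{1}{6} \cdot 2 = 2 + \frac{1}{3} = \frac{7}{3} \approx 2.3333$)
$q{\left(t,u \right)} = - \frac{25}{3} + 5 t$ ($q{\left(t,u \right)} = 5 \left(- \frac{5}{3} + t\right) = - \frac{25}{3} + 5 t$)
$K{\left(-30,32 \right)} \left(q{\left(s,31 \right)} + n\right) = - 6 \left(\left(- \frac{25}{3} + 5 \cdot \frac{7}{3}\right) - 1342\right) = - 6 \left(\left(- \frac{25}{3} + \frac{35}{3}\right) - 1342\right) = - 6 \left(\frac{10}{3} - 1342\right) = \left(-6\right) \left(- \frac{4016}{3}\right) = 8032$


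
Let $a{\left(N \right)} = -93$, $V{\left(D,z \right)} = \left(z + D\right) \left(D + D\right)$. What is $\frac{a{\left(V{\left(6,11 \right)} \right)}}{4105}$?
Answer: $- \frac{93}{4105} \approx -0.022655$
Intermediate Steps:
$V{\left(D,z \right)} = 2 D \left(D + z\right)$ ($V{\left(D,z \right)} = \left(D + z\right) 2 D = 2 D \left(D + z\right)$)
$\frac{a{\left(V{\left(6,11 \right)} \right)}}{4105} = - \frac{93}{4105}$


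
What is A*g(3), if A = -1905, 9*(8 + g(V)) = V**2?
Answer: 13335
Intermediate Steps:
g(V) = -8 + V**2/9
A*g(3) = -1905*(-8 + (1/9)*3**2) = -1905*(-8 + (1/9)*9) = -1905*(-8 + 1) = -1905*(-7) = 13335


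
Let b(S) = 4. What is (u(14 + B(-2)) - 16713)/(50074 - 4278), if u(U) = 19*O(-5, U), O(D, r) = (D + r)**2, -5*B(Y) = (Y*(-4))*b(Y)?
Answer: -207307/572450 ≈ -0.36214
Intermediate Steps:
B(Y) = 16*Y/5 (B(Y) = -Y*(-4)*4/5 = -(-4*Y)*4/5 = -(-16)*Y/5 = 16*Y/5)
u(U) = 19*(-5 + U)**2
(u(14 + B(-2)) - 16713)/(50074 - 4278) = (19*(-5 + (14 + (16/5)*(-2)))**2 - 16713)/(50074 - 4278) = (19*(-5 + (14 - 32/5))**2 - 16713)/45796 = (19*(-5 + 38/5)**2 - 16713)*(1/45796) = (19*(13/5)**2 - 16713)*(1/45796) = (19*(169/25) - 16713)*(1/45796) = (3211/25 - 16713)*(1/45796) = -414614/25*1/45796 = -207307/572450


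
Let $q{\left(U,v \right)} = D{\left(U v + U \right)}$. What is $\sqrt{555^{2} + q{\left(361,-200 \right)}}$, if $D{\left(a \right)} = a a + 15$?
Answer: $\sqrt{5161149961} \approx 71841.0$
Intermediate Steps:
$D{\left(a \right)} = 15 + a^{2}$ ($D{\left(a \right)} = a^{2} + 15 = 15 + a^{2}$)
$q{\left(U,v \right)} = 15 + \left(U + U v\right)^{2}$ ($q{\left(U,v \right)} = 15 + \left(U v + U\right)^{2} = 15 + \left(U + U v\right)^{2}$)
$\sqrt{555^{2} + q{\left(361,-200 \right)}} = \sqrt{555^{2} + \left(15 + 361^{2} \left(1 - 200\right)^{2}\right)} = \sqrt{308025 + \left(15 + 130321 \left(-199\right)^{2}\right)} = \sqrt{308025 + \left(15 + 130321 \cdot 39601\right)} = \sqrt{308025 + \left(15 + 5160841921\right)} = \sqrt{308025 + 5160841936} = \sqrt{5161149961}$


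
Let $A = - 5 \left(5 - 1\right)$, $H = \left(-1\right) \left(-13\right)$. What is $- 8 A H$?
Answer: $2080$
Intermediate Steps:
$H = 13$
$A = -20$ ($A = \left(-5\right) 4 = -20$)
$- 8 A H = \left(-8\right) \left(-20\right) 13 = 160 \cdot 13 = 2080$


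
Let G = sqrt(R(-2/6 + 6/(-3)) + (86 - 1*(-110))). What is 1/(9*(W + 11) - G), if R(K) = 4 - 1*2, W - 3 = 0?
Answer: 7/871 + sqrt(22)/5226 ≈ 0.0089343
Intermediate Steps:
W = 3 (W = 3 + 0 = 3)
R(K) = 2 (R(K) = 4 - 2 = 2)
G = 3*sqrt(22) (G = sqrt(2 + (86 - 1*(-110))) = sqrt(2 + (86 + 110)) = sqrt(2 + 196) = sqrt(198) = 3*sqrt(22) ≈ 14.071)
1/(9*(W + 11) - G) = 1/(9*(3 + 11) - 3*sqrt(22)) = 1/(9*14 - 3*sqrt(22)) = 1/(126 - 3*sqrt(22))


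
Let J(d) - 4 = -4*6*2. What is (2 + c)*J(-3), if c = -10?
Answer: 352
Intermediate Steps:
J(d) = -44 (J(d) = 4 - 4*6*2 = 4 - 24*2 = 4 - 48 = -44)
(2 + c)*J(-3) = (2 - 10)*(-44) = -8*(-44) = 352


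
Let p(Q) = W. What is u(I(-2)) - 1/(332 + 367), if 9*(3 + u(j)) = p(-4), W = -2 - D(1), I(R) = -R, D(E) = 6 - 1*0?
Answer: -8158/2097 ≈ -3.8903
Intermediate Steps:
D(E) = 6 (D(E) = 6 + 0 = 6)
W = -8 (W = -2 - 1*6 = -2 - 6 = -8)
p(Q) = -8
u(j) = -35/9 (u(j) = -3 + (1/9)*(-8) = -3 - 8/9 = -35/9)
u(I(-2)) - 1/(332 + 367) = -35/9 - 1/(332 + 367) = -35/9 - 1/699 = -8158/2097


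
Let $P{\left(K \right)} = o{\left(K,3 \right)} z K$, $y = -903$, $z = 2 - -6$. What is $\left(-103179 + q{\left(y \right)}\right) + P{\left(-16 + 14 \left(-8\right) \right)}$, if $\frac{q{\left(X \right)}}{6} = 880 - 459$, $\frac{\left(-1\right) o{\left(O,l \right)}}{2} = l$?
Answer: $-94509$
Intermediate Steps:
$z = 8$ ($z = 2 + 6 = 8$)
$o{\left(O,l \right)} = - 2 l$
$q{\left(X \right)} = 2526$ ($q{\left(X \right)} = 6 \left(880 - 459\right) = 6 \cdot 421 = 2526$)
$P{\left(K \right)} = - 48 K$ ($P{\left(K \right)} = \left(-2\right) 3 \cdot 8 K = \left(-6\right) 8 K = - 48 K$)
$\left(-103179 + q{\left(y \right)}\right) + P{\left(-16 + 14 \left(-8\right) \right)} = \left(-103179 + 2526\right) - 48 \left(-16 + 14 \left(-8\right)\right) = -100653 - 48 \left(-16 - 112\right) = -100653 - -6144 = -100653 + 6144 = -94509$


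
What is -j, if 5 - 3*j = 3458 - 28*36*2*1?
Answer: 479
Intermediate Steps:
j = -479 (j = 5/3 - (3458 - 28*36*2*1)/3 = 5/3 - (3458 - 1008*2)/3 = 5/3 - (3458 - 1*2016)/3 = 5/3 - (3458 - 2016)/3 = 5/3 - ⅓*1442 = 5/3 - 1442/3 = -479)
-j = -1*(-479) = 479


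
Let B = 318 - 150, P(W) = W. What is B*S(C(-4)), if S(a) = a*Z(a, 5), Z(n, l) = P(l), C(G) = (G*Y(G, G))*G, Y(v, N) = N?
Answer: -53760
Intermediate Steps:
C(G) = G³ (C(G) = (G*G)*G = G²*G = G³)
B = 168
Z(n, l) = l
S(a) = 5*a (S(a) = a*5 = 5*a)
B*S(C(-4)) = 168*(5*(-4)³) = 168*(5*(-64)) = 168*(-320) = -53760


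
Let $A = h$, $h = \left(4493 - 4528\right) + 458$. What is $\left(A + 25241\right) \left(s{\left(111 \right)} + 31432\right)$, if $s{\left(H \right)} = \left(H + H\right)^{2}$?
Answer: $2071495424$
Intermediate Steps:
$h = 423$ ($h = -35 + 458 = 423$)
$s{\left(H \right)} = 4 H^{2}$ ($s{\left(H \right)} = \left(2 H\right)^{2} = 4 H^{2}$)
$A = 423$
$\left(A + 25241\right) \left(s{\left(111 \right)} + 31432\right) = \left(423 + 25241\right) \left(4 \cdot 111^{2} + 31432\right) = 25664 \left(4 \cdot 12321 + 31432\right) = 25664 \left(49284 + 31432\right) = 25664 \cdot 80716 = 2071495424$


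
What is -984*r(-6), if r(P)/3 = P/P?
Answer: -2952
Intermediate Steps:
r(P) = 3 (r(P) = 3*(P/P) = 3*1 = 3)
-984*r(-6) = -984*3 = -2952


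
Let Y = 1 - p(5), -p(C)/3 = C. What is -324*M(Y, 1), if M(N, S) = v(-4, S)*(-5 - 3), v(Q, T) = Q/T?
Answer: -10368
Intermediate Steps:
p(C) = -3*C
Y = 16 (Y = 1 - (-3)*5 = 1 - 1*(-15) = 1 + 15 = 16)
M(N, S) = 32/S (M(N, S) = (-4/S)*(-5 - 3) = -4/S*(-8) = 32/S)
-324*M(Y, 1) = -10368/1 = -10368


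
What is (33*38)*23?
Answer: 28842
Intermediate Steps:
(33*38)*23 = 1254*23 = 28842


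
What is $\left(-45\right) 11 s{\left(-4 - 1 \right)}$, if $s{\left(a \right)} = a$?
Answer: $2475$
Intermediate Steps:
$\left(-45\right) 11 s{\left(-4 - 1 \right)} = \left(-45\right) 11 \left(-4 - 1\right) = \left(-495\right) \left(-5\right) = 2475$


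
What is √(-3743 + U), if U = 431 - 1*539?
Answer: I*√3851 ≈ 62.056*I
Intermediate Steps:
U = -108 (U = 431 - 539 = -108)
√(-3743 + U) = √(-3743 - 108) = √(-3851) = I*√3851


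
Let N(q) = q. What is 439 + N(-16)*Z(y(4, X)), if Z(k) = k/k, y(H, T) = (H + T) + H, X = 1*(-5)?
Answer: 423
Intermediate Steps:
X = -5
y(H, T) = T + 2*H
Z(k) = 1
439 + N(-16)*Z(y(4, X)) = 439 - 16*1 = 439 - 16 = 423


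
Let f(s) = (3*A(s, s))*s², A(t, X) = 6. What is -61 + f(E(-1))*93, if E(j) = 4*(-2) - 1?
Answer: 135533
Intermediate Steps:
E(j) = -9 (E(j) = -8 - 1 = -9)
f(s) = 18*s² (f(s) = (3*6)*s² = 18*s²)
-61 + f(E(-1))*93 = -61 + (18*(-9)²)*93 = -61 + (18*81)*93 = -61 + 1458*93 = -61 + 135594 = 135533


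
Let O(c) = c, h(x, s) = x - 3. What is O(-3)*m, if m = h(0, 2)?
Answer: 9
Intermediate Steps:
h(x, s) = -3 + x
m = -3 (m = -3 + 0 = -3)
O(-3)*m = -3*(-3) = 9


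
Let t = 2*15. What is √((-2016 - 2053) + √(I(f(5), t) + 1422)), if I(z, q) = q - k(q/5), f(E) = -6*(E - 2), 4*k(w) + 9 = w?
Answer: √(-16276 + 2*√5811)/2 ≈ 63.489*I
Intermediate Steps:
k(w) = -9/4 + w/4
t = 30
f(E) = 12 - 6*E (f(E) = -6*(-2 + E) = 12 - 6*E)
I(z, q) = 9/4 + 19*q/20 (I(z, q) = q - (-9/4 + (q/5)/4) = q - (-9/4 + q/20) = q + (9/4 - q/20) = 9/4 + 19*q/20)
√((-2016 - 2053) + √(I(f(5), t) + 1422)) = √((-2016 - 2053) + √((9/4 + (19/20)*30) + 1422)) = √(-4069 + √((9/4 + 57/2) + 1422)) = √(-4069 + √(123/4 + 1422)) = √(-4069 + √(5811/4)) = √(-4069 + √5811/2)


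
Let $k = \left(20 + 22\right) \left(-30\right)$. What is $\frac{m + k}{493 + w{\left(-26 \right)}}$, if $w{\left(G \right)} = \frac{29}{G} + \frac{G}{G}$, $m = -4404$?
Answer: $- \frac{147264}{12815} \approx -11.492$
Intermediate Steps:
$w{\left(G \right)} = 1 + \frac{29}{G}$ ($w{\left(G \right)} = \frac{29}{G} + 1 = 1 + \frac{29}{G}$)
$k = -1260$ ($k = 42 \left(-30\right) = -1260$)
$\frac{m + k}{493 + w{\left(-26 \right)}} = \frac{-4404 - 1260}{493 + \frac{29 - 26}{-26}} = - \frac{5664}{493 - \frac{3}{26}} = - \frac{5664}{\frac{12815}{26}} = \left(-5664\right) \frac{26}{12815} = - \frac{147264}{12815}$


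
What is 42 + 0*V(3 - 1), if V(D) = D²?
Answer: 42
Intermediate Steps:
42 + 0*V(3 - 1) = 42 + 0*(3 - 1)² = 42 + 0*2² = 42 + 0*4 = 42 + 0 = 42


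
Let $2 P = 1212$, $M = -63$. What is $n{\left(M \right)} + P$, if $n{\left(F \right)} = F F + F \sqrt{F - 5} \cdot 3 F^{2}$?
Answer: $4575 - 1500282 i \sqrt{17} \approx 4575.0 - 6.1858 \cdot 10^{6} i$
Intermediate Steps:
$P = 606$ ($P = \frac{1}{2} \cdot 1212 = 606$)
$n{\left(F \right)} = F^{2} + 3 F^{3} \sqrt{-5 + F}$ ($n{\left(F \right)} = F^{2} + F \sqrt{-5 + F} 3 F^{2} = F^{2} + 3 F^{3} \sqrt{-5 + F}$)
$n{\left(M \right)} + P = \left(-63\right)^{2} \left(1 + 3 \left(-63\right) \sqrt{-5 - 63}\right) + 606 = 3969 \left(1 + 3 \left(-63\right) \sqrt{-68}\right) + 606 = 3969 \left(1 + 3 \left(-63\right) 2 i \sqrt{17}\right) + 606 = 3969 \left(1 - 378 i \sqrt{17}\right) + 606 = \left(3969 - 1500282 i \sqrt{17}\right) + 606 = 4575 - 1500282 i \sqrt{17}$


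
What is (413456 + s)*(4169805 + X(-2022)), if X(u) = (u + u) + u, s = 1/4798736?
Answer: 8261133780617175963/4798736 ≈ 1.7215e+12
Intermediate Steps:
s = 1/4798736 ≈ 2.0839e-7
X(u) = 3*u (X(u) = 2*u + u = 3*u)
(413456 + s)*(4169805 + X(-2022)) = (413456 + 1/4798736)*(4169805 + 3*(-2022)) = 1984066191617*(4169805 - 6066)/4798736 = (1984066191617/4798736)*4163739 = 8261133780617175963/4798736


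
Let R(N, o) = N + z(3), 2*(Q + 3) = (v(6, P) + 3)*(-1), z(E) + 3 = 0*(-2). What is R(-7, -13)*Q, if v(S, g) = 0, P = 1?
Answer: 45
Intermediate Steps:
z(E) = -3 (z(E) = -3 + 0*(-2) = -3 + 0 = -3)
Q = -9/2 (Q = -3 + ((0 + 3)*(-1))/2 = -3 + (3*(-1))/2 = -3 + (1/2)*(-3) = -3 - 3/2 = -9/2 ≈ -4.5000)
R(N, o) = -3 + N (R(N, o) = N - 3 = -3 + N)
R(-7, -13)*Q = (-3 - 7)*(-9/2) = -10*(-9/2) = 45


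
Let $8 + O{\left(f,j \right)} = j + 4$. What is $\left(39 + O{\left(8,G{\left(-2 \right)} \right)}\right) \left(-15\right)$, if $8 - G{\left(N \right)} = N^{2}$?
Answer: $-585$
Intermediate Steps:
$G{\left(N \right)} = 8 - N^{2}$
$O{\left(f,j \right)} = -4 + j$ ($O{\left(f,j \right)} = -8 + \left(j + 4\right) = -8 + \left(4 + j\right) = -4 + j$)
$\left(39 + O{\left(8,G{\left(-2 \right)} \right)}\right) \left(-15\right) = \left(39 + \left(-4 + \left(8 - \left(-2\right)^{2}\right)\right)\right) \left(-15\right) = \left(39 + \left(-4 + \left(8 - 4\right)\right)\right) \left(-15\right) = \left(39 + \left(-4 + 4\right)\right) \left(-15\right) = \left(39 + 0\right) \left(-15\right) = 39 \left(-15\right) = -585$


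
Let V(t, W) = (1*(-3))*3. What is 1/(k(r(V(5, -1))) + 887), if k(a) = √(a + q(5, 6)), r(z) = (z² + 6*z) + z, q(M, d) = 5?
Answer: 887/786746 - √23/786746 ≈ 0.0011213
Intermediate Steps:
V(t, W) = -9 (V(t, W) = -3*3 = -9)
r(z) = z² + 7*z
k(a) = √(5 + a) (k(a) = √(a + 5) = √(5 + a))
1/(k(r(V(5, -1))) + 887) = 1/(√(5 - 9*(7 - 9)) + 887) = 1/(√(5 - 9*(-2)) + 887) = 1/(√(5 + 18) + 887) = 1/(√23 + 887) = 1/(887 + √23)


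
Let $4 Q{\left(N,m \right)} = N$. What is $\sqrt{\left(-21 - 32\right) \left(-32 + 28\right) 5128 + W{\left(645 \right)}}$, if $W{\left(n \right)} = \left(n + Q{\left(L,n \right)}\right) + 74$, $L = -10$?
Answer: $\frac{3 \sqrt{483490}}{2} \approx 1043.0$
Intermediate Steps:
$Q{\left(N,m \right)} = \frac{N}{4}$
$W{\left(n \right)} = \frac{143}{2} + n$ ($W{\left(n \right)} = \left(n + \frac{1}{4} \left(-10\right)\right) + 74 = \left(n - \frac{5}{2}\right) + 74 = \left(- \frac{5}{2} + n\right) + 74 = \frac{143}{2} + n$)
$\sqrt{\left(-21 - 32\right) \left(-32 + 28\right) 5128 + W{\left(645 \right)}} = \sqrt{\left(-21 - 32\right) \left(-32 + 28\right) 5128 + \left(\frac{143}{2} + 645\right)} = \sqrt{\left(-53\right) \left(-4\right) 5128 + \frac{1433}{2}} = \sqrt{212 \cdot 5128 + \frac{1433}{2}} = \sqrt{1087136 + \frac{1433}{2}} = \sqrt{\frac{2175705}{2}} = \frac{3 \sqrt{483490}}{2}$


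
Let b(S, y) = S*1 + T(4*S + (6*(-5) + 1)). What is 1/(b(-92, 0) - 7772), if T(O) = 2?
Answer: -1/7862 ≈ -0.00012719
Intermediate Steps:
b(S, y) = 2 + S (b(S, y) = S*1 + 2 = S + 2 = 2 + S)
1/(b(-92, 0) - 7772) = 1/((2 - 92) - 7772) = 1/(-90 - 7772) = 1/(-7862) = -1/7862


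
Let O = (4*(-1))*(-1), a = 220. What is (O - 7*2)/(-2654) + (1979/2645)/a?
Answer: 5535633/772181300 ≈ 0.0071688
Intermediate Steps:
O = 4 (O = -4*(-1) = 4)
(O - 7*2)/(-2654) + (1979/2645)/a = (4 - 7*2)/(-2654) + (1979/2645)/220 = (4 - 14)*(-1/2654) + (1979*(1/2645))*(1/220) = -10*(-1/2654) + (1979/2645)*(1/220) = 5/1327 + 1979/581900 = 5535633/772181300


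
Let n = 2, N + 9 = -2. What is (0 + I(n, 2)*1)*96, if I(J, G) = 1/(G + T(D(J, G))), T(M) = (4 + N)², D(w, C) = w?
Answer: 32/17 ≈ 1.8824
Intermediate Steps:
N = -11 (N = -9 - 2 = -11)
T(M) = 49 (T(M) = (4 - 11)² = (-7)² = 49)
I(J, G) = 1/(49 + G) (I(J, G) = 1/(G + 49) = 1/(49 + G))
(0 + I(n, 2)*1)*96 = (0 + 1/(49 + 2))*96 = (0 + 1/51)*96 = (1/51)*96 = 32/17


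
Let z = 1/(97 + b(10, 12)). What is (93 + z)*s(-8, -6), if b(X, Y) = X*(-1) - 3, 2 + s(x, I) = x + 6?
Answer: -7813/21 ≈ -372.05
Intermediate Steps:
s(x, I) = 4 + x (s(x, I) = -2 + (x + 6) = -2 + (6 + x) = 4 + x)
b(X, Y) = -3 - X (b(X, Y) = -X - 3 = -3 - X)
z = 1/84 (z = 1/(97 + (-3 - 1*10)) = 1/(97 + (-3 - 10)) = 1/(97 - 13) = 1/84 ≈ 0.011905)
(93 + z)*s(-8, -6) = (93 + 1/84)*(4 - 8) = (7813/84)*(-4) = -7813/21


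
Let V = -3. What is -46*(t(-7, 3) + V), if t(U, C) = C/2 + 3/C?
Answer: 23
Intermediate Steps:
t(U, C) = C/2 + 3/C (t(U, C) = C*(½) + 3/C = C/2 + 3/C)
-46*(t(-7, 3) + V) = -46*(((½)*3 + 3/3) - 3) = -46*((3/2 + 3*(⅓)) - 3) = -46*((3/2 + 1) - 3) = -46*(5/2 - 3) = -46*(-½) = 23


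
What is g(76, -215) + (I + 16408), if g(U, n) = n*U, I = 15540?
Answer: 15608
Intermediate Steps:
g(U, n) = U*n
g(76, -215) + (I + 16408) = 76*(-215) + (15540 + 16408) = -16340 + 31948 = 15608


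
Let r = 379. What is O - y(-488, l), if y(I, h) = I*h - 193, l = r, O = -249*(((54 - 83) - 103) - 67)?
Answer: 234696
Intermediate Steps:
O = 49551 (O = -249*((-29 - 103) - 67) = -249*(-132 - 67) = -249*(-199) = 49551)
l = 379
y(I, h) = -193 + I*h
O - y(-488, l) = 49551 - (-193 - 488*379) = 49551 - (-193 - 184952) = 49551 - 1*(-185145) = 49551 + 185145 = 234696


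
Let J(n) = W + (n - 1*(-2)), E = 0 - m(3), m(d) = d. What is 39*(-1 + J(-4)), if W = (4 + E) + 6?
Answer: 156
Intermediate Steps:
E = -3 (E = 0 - 1*3 = 0 - 3 = -3)
W = 7 (W = (4 - 3) + 6 = 1 + 6 = 7)
J(n) = 9 + n (J(n) = 7 + (n - 1*(-2)) = 7 + (n + 2) = 7 + (2 + n) = 9 + n)
39*(-1 + J(-4)) = 39*(-1 + (9 - 4)) = 39*(-1 + 5) = 39*4 = 156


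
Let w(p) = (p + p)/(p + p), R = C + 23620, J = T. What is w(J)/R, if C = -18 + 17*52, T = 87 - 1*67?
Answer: 1/24486 ≈ 4.0840e-5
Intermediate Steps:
T = 20 (T = 87 - 67 = 20)
J = 20
C = 866 (C = -18 + 884 = 866)
R = 24486 (R = 866 + 23620 = 24486)
w(p) = 1 (w(p) = (2*p)/((2*p)) = (2*p)*(1/(2*p)) = 1)
w(J)/R = 1/24486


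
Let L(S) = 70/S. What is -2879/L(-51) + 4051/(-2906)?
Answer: 106600376/50855 ≈ 2096.2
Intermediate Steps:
-2879/L(-51) + 4051/(-2906) = -2879/(70/(-51)) + 4051/(-2906) = -2879/(70*(-1/51)) + 4051*(-1/2906) = -2879/(-70/51) - 4051/2906 = -2879*(-51/70) - 4051/2906 = 146829/70 - 4051/2906 = 106600376/50855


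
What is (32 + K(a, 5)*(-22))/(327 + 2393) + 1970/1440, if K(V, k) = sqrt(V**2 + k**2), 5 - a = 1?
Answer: 16889/12240 - 11*sqrt(41)/1360 ≈ 1.3280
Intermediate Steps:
a = 4 (a = 5 - 1*1 = 5 - 1 = 4)
(32 + K(a, 5)*(-22))/(327 + 2393) + 1970/1440 = (32 + sqrt(4**2 + 5**2)*(-22))/(327 + 2393) + 1970/1440 = (32 + sqrt(16 + 25)*(-22))/2720 + 1970*(1/1440) = (32 + sqrt(41)*(-22))*(1/2720) + 197/144 = (32 - 22*sqrt(41))*(1/2720) + 197/144 = (1/85 - 11*sqrt(41)/1360) + 197/144 = 16889/12240 - 11*sqrt(41)/1360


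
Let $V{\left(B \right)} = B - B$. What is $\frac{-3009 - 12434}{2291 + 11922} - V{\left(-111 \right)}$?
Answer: $- \frac{15443}{14213} \approx -1.0865$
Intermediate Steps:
$V{\left(B \right)} = 0$
$\frac{-3009 - 12434}{2291 + 11922} - V{\left(-111 \right)} = \frac{-3009 - 12434}{2291 + 11922} - 0 = - \frac{15443}{14213} + 0 = - \frac{15443}{14213}$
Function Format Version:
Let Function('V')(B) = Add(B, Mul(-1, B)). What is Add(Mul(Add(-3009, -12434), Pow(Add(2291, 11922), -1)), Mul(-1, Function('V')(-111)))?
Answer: Rational(-15443, 14213) ≈ -1.0865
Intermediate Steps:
Function('V')(B) = 0
Add(Mul(Add(-3009, -12434), Pow(Add(2291, 11922), -1)), Mul(-1, Function('V')(-111))) = Add(Mul(Add(-3009, -12434), Pow(Add(2291, 11922), -1)), Mul(-1, 0)) = Add(Mul(-15443, Pow(14213, -1)), 0) = Add(Mul(-15443, Rational(1, 14213)), 0) = Add(Rational(-15443, 14213), 0) = Rational(-15443, 14213)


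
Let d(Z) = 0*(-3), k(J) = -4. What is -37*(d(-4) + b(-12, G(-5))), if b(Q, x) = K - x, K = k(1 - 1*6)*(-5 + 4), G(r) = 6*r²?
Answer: 5402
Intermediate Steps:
K = 4 (K = -4*(-5 + 4) = -4*(-1) = 4)
d(Z) = 0
b(Q, x) = 4 - x
-37*(d(-4) + b(-12, G(-5))) = -37*(0 + (4 - 6*(-5)²)) = -37*(0 + (4 - 6*25)) = -37*(0 + (4 - 1*150)) = -37*(0 + (4 - 150)) = -37*(0 - 146) = -37*(-146) = 5402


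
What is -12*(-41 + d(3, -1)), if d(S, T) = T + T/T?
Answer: 492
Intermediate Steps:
d(S, T) = 1 + T (d(S, T) = T + 1 = 1 + T)
-12*(-41 + d(3, -1)) = -12*(-41 + (1 - 1)) = -12*(-41 + 0) = -12*(-41) = 492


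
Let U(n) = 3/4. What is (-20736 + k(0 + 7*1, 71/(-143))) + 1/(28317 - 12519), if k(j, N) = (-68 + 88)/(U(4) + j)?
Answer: -10153943297/489738 ≈ -20733.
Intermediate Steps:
U(n) = ¾ (U(n) = 3*(¼) = ¾)
k(j, N) = 20/(¾ + j) (k(j, N) = (-68 + 88)/(¾ + j) = 20/(¾ + j))
(-20736 + k(0 + 7*1, 71/(-143))) + 1/(28317 - 12519) = (-20736 + 80/(3 + 4*(0 + 7*1))) + 1/(28317 - 12519) = (-20736 + 80/(3 + 4*(0 + 7))) + 1/15798 = (-20736 + 80/(3 + 4*7)) + 1/15798 = (-20736 + 80/(3 + 28)) + 1/15798 = (-20736 + 80/31) + 1/15798 = -642736/31 + 1/15798 = -10153943297/489738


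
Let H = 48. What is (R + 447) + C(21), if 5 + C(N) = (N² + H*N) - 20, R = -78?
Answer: 1793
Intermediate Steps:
C(N) = -25 + N² + 48*N (C(N) = -5 + ((N² + 48*N) - 20) = -5 + (-20 + N² + 48*N) = -25 + N² + 48*N)
(R + 447) + C(21) = (-78 + 447) + (-25 + 21² + 48*21) = 369 + (-25 + 441 + 1008) = 369 + 1424 = 1793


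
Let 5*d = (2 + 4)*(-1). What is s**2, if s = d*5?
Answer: 36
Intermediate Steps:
d = -6/5 (d = ((2 + 4)*(-1))/5 = (6*(-1))/5 = (1/5)*(-6) = -6/5 ≈ -1.2000)
s = -6 (s = -6/5*5 = -6)
s**2 = (-6)**2 = 36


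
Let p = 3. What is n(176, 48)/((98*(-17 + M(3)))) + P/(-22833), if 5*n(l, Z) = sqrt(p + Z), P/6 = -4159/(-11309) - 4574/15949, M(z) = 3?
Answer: -9736350/457591690417 - sqrt(51)/6860 ≈ -0.0010623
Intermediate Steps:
P = 87627150/180367241 (P = 6*(-4159/(-11309) - 4574/15949) = 6*(-4159*(-1/11309) - 4574*1/15949) = 6*(4159/11309 - 4574/15949) = 6*(14604525/180367241) = 87627150/180367241 ≈ 0.48583)
n(l, Z) = sqrt(3 + Z)/5
n(176, 48)/((98*(-17 + M(3)))) + P/(-22833) = (sqrt(3 + 48)/5)/((98*(-17 + 3))) + (87627150/180367241)/(-22833) = (sqrt(51)/5)/((98*(-14))) + (87627150/180367241)*(-1/22833) = (sqrt(51)/5)/(-1372) - 9736350/457591690417 = (sqrt(51)/5)*(-1/1372) - 9736350/457591690417 = -sqrt(51)/6860 - 9736350/457591690417 = -9736350/457591690417 - sqrt(51)/6860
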